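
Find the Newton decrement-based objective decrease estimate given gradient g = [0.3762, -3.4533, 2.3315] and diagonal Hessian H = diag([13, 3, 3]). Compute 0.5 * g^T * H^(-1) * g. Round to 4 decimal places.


Step 1: H is diagonal, so H^(-1) * g = [0.0289, -1.1511, 0.7772].
Step 2: g^T H^(-1) g = sum_i g_i^2 / H_ii
  = (0.3762)^2/13 + (-3.4533)^2/3 + (2.3315)^2/3
  = 0.0109 + 3.9751 + 1.812 = 5.7979
Step 3: Objective decrease = 0.5 * g^T H^(-1) g = 2.899


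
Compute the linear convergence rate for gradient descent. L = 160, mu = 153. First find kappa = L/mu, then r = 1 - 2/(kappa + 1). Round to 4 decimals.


Step 1: Compute the condition number.
kappa = L/mu = 160/153 = 1.0458
Step 2: Compute the convergence rate.
r = 1 - 2/(kappa + 1) = 1 - 2*mu/(L + mu) = (L - mu)/(L + mu) = 7/313 = 0.0224


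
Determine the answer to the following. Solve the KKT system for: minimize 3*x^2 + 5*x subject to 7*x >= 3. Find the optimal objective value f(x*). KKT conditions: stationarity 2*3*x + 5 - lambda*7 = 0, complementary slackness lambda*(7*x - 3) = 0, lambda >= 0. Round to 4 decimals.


Step 1: Try lambda = 0 (constraint inactive).
x_unc = -5/(2*3) = -0.8333
Check: 7*-0.8333 = -5.8331 < 3 -- violated!
Step 2: Constraint must be active: 7*x = 3
x* = 3/7 = 0.4286 (rounded; the exact value 3/7 is used below)
lambda = (2*3*(3/7) + 5)/7 = 1.0816
Step 3: Compute optimal value.
f(x*) = 3*(3/7)^2 + 5*(3/7) = 2.6939


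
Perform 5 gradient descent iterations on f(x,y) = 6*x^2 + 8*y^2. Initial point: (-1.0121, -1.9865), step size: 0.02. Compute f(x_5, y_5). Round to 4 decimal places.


Gradient descent on f(x,y) = 6*x^2 + 8*y^2.
Starting point: (-1.0121, -1.9865), alpha = 0.02
Step 1: grad_x = 2*6*-1.0121 = -12.1452, grad_y = 2*8*-1.9865 = -31.784
  x_1 = -1.0121 - 0.02*-12.1452 = -0.7692
  y_1 = -1.9865 - 0.02*-31.784 = -1.3508
Step 2: grad_x = 2*6*-0.7692 = -9.2304, grad_y = 2*8*-1.3508 = -21.6131
  x_2 = -0.7692 - 0.02*-9.2304 = -0.5846
  y_2 = -1.3508 - 0.02*-21.6131 = -0.9186
Step 3: grad_x = 2*6*-0.5846 = -7.0151, grad_y = 2*8*-0.9186 = -14.6969
  x_3 = -0.5846 - 0.02*-7.0151 = -0.4443
  y_3 = -0.9186 - 0.02*-14.6969 = -0.6246
Step 4: grad_x = 2*6*-0.4443 = -5.3315, grad_y = 2*8*-0.6246 = -9.9939
  x_4 = -0.4443 - 0.02*-5.3315 = -0.3377
  y_4 = -0.6246 - 0.02*-9.9939 = -0.4247
Step 5: grad_x = 2*6*-0.3377 = -4.0519, grad_y = 2*8*-0.4247 = -6.7959
  x_5 = -0.3377 - 0.02*-4.0519 = -0.2566
  y_5 = -0.4247 - 0.02*-6.7959 = -0.2888
f(-0.2566, -0.2888) = 6*(-0.2566)^2 + 8*(-0.2888)^2 = 1.0625


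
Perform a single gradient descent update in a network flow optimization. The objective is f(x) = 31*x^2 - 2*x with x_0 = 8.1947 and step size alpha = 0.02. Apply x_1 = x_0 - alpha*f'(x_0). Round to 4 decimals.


We compute the gradient at x_0 and apply the update.
f'(x) = 62*x - 2
f'(8.1947) = 62*8.1947 - 2 = 506.0714
x_1 = 8.1947 - 0.02*506.0714 = -1.9267


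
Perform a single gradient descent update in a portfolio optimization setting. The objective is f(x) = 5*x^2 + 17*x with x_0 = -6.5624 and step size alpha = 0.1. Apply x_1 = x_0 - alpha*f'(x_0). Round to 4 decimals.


We compute the gradient at x_0 and apply the update.
f'(x) = 10*x + 17
f'(-6.5624) = 10*-6.5624 + 17 = -48.624
x_1 = -6.5624 - 0.1*-48.624 = -1.7


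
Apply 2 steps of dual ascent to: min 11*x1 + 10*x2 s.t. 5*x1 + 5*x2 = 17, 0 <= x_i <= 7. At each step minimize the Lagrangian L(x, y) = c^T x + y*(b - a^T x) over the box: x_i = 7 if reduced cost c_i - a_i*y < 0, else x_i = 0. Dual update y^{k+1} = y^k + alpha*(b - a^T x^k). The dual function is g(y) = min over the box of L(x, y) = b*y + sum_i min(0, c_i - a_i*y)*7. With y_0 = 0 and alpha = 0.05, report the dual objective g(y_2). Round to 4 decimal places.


Dual ascent for LP: min 11*x1 + 10*x2, 5*x1 + 5*x2 = 17, 0 <= x_i <= 7
Step 1: y^k = 0.0, reduced costs: (11.0, 10.0)
  x^k = (0.0, 0.0), subgradient = b - a^T x = 17.0
  y^{k+1} = 0.0 + 0.05*17.0 = 0.85
Step 2: y^k = 0.85, reduced costs: (6.75, 5.75)
  x^k = (0.0, 0.0), subgradient = b - a^T x = 17.0
  y^{k+1} = 0.85 + 0.05*17.0 = 1.7
Dual objective at y_2 = 1.7: reduced costs (2.5, 1.5), box minimizer x = (0.0, 0.0)
g(y_2) = b*y + (c1 - a1*y)*x1 + (c2 - a2*y)*x2 = 17*1.7 + 2.5*0.0 + 1.5*0.0 = 28.9 + 0.0 + 0.0 = 28.9


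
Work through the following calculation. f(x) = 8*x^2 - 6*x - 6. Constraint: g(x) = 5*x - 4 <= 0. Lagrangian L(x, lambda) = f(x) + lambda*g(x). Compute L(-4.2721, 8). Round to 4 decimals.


Step 1: Evaluate f(x).
f(-4.2721) = 8*(-4.2721)^2 - 6*(-4.2721) - 6 = 165.6393
Step 2: Evaluate g(x).
g(-4.2721) = 5*-4.2721 - 4 = -25.3605
Step 3: Compute Lagrangian.
L = 165.6393 + 8*-25.3605 = -37.2447


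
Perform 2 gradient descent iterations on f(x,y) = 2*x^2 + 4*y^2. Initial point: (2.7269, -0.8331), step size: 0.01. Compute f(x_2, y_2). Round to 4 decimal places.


Gradient descent on f(x,y) = 2*x^2 + 4*y^2.
Starting point: (2.7269, -0.8331), alpha = 0.01
Step 1: grad_x = 2*2*2.7269 = 10.9076, grad_y = 2*4*-0.8331 = -6.6648
  x_1 = 2.7269 - 0.01*10.9076 = 2.6178
  y_1 = -0.8331 - 0.01*-6.6648 = -0.7665
Step 2: grad_x = 2*2*2.6178 = 10.4713, grad_y = 2*4*-0.7665 = -6.1316
  x_2 = 2.6178 - 0.01*10.4713 = 2.5131
  y_2 = -0.7665 - 0.01*-6.1316 = -0.7051
f(2.5131, -0.7051) = 2*2.5131^2 + 4*(-0.7051)^2 = 14.6203


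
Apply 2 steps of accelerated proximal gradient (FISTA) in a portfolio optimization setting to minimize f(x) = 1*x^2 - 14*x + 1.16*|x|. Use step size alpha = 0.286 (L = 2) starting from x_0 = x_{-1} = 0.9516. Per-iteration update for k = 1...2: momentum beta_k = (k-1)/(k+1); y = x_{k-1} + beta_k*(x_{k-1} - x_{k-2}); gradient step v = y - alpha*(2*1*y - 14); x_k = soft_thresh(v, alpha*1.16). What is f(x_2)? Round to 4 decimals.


FISTA on f(x) = 1*x^2 - 14*x + 1.16*|x|
L = 2, alpha = 0.286
Iteration 1: beta = 0.0, y = 0.9516 + 0.0*(0.9516 - 0.9516) = 0.9516
  grad(y) = -12.0968, v = y - alpha*grad = 4.4113
  prox(v) = soft_thresh(4.4113, 0.3318) = 4.0795
Iteration 2: beta = 0.3333, y = 4.0795 + 0.3333*(4.0795 - 0.9516) = 5.1222
  grad(y) = -3.7557, v = y - alpha*grad = 6.1963
  prox(v) = soft_thresh(6.1963, 0.3318) = 5.8645
f(x_2) = 1*5.8645^2 - 14*5.8645 + 1.16*|5.8645| = -40.9078


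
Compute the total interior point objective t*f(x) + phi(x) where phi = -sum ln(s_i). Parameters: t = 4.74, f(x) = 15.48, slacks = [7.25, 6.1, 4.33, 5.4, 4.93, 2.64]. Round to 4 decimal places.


Step 1: Compute log-barrier.
ln values: [1.981, 1.8083, 1.4656, 1.6864, 1.5953, 0.9708]
phi = -(1.981 + 1.8083 + 1.4656 + 1.6864 + 1.5953 + 0.9708) = -9.5074
Step 2: Compute augmented objective.
t*f(x) = 4.74*15.48 = 73.3752
Total = 73.3752 - 9.5074 = 63.8678


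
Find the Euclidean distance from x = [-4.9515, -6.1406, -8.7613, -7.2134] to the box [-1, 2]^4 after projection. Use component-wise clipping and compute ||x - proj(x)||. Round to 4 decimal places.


Project each component onto [-1, 2].
clip(-4.9515) = -1.0, clip(-6.1406) = -1.0, clip(-8.7613) = -1.0, clip(-7.2134) = -1.0
Projection = [-1.0, -1.0, -1.0, -1.0]
Squared diffs: [15.6144, 26.4258, 60.2378, 38.6063]
Distance = sqrt(140.8843) = 11.8695


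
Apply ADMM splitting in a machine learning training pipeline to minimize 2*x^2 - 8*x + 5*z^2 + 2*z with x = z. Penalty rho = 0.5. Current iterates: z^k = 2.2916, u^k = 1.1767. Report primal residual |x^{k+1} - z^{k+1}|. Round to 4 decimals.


ADMM iteration with rho = 0.5, z^k = 2.2916, u^k = 1.1767
Step 1: x-update.
Minimize 2*x^2 - 8*x + (0.5/2)*(x - 2.2916 + 1.1767)^2
FOC: (2*2 + 0.5)*x = 8 + 0.5*(2.2916 - 1.1767)
x^{k+1} = 1.9017
Step 2: z-update.
Minimize 5*z^2 + 2*z + (0.5/2)*(1.9017 - z + 1.1767)^2
FOC: (2*5 + 0.5)*z = -2 + 0.5*(1.9017 + 1.1767)
z^{k+1} = -0.0439
Step 3: u-update.
u^{k+1} = 1.1767 + 1.9017 + 0.0439 = 3.1222
Step 4: Primal residual = |1.9017 + 0.0439| = 1.9455


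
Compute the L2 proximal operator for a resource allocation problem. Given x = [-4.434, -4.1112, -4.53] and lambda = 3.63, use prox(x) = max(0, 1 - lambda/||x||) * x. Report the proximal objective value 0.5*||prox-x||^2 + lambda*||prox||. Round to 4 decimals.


Step 1: Compute ||x||.
||x|| = 7.5553
Step 2: Compute scaling factor.
scale = max(0, 1 - 3.63/7.5553) = 0.5195
Step 3: prox(x) = [-2.3037, -2.136, -2.3535]
||prox(x)|| = 3.9253
Step 4: Proximal objective.
0.5*||prox-x||^2 = 6.5885
lambda*||prox|| = 14.2488
Total = 20.8374


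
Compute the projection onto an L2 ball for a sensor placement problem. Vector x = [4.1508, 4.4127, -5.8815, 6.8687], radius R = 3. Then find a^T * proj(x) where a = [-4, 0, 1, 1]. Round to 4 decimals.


Step 1: Compute ||x|| (intermediates to 6 decimals).
||x|| = sqrt(4.1508^2 + 4.4127^2 + (-5.8815)^2 + 6.8687^2) = 10.884491
Step 2: Project.
Since ||x|| > R, scale = R/||x|| = 3/10.884491 = 0.275622, proj(x) = scale * x
proj(x) = [1.144052, 1.216237, -1.621071, 1.893165]
Step 3: Dot product.
a^T * proj(x) = -4*1.144052 + 0*1.216237 + 1*(-1.621071) + 1*1.893165 = -4.3041


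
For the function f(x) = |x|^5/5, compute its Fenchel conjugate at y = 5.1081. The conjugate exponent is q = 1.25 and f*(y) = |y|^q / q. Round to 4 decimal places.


The conjugate exponent q satisfies 1/p + 1/q = 1.
p = 5, so q = 5/(5 - 1) = 1.25
|y|^q = 5.1081^1.25 = 7.6793
f*(5.1081) = 7.6793 / 1.25 = 6.1435


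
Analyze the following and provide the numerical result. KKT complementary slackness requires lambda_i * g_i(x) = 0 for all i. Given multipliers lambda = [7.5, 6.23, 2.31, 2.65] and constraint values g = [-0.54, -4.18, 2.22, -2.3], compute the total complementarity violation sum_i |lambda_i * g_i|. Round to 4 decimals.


KKT complementary slackness check:
lambda_1 * g_1 = 7.5 * -0.54 = -4.05
lambda_2 * g_2 = 6.23 * -4.18 = -26.0414
lambda_3 * g_3 = 2.31 * 2.22 = 5.1282
lambda_4 * g_4 = 2.65 * -2.3 = -6.095
Total violation = 4.05 + 26.0414 + 5.1282 + 6.095 = 41.3146


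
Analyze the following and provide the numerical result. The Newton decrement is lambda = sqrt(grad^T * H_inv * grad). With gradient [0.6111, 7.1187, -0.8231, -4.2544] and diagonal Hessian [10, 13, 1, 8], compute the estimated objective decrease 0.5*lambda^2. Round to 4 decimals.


Step 1: H is diagonal, so H^(-1) * g = [0.0611, 0.5476, -0.8231, -0.5318].
Step 2: g^T H^(-1) g = sum_i g_i^2 / H_ii
  = (0.6111)^2/10 + (7.1187)^2/13 + (-0.8231)^2/1 + (-4.2544)^2/8
  = 0.0373 + 3.8981 + 0.6775 + 2.2625 = 6.8755
Step 3: Objective decrease = 0.5 * g^T H^(-1) g = 3.4377


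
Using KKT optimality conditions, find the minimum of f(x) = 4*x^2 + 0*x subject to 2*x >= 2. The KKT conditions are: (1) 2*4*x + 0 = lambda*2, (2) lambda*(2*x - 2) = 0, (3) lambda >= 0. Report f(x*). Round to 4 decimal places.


Step 1: Try lambda = 0 (constraint inactive).
x_unc = 0/(2*4) = 0.0
Check: 2*0.0 = 0.0 < 2 -- violated!
Step 2: Constraint must be active: 2*x = 2
x* = 2/2 = 1.0
lambda = (2*4*1.0 + 0)/2 = 4.0
Step 3: Compute optimal value.
f(x*) = 4*1.0^2 + 0*1.0 = 4.0


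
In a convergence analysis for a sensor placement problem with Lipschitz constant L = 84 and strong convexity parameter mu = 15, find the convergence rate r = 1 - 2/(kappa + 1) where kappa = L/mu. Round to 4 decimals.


Step 1: Compute the condition number.
kappa = L/mu = 84/15 = 5.6
Step 2: Compute the convergence rate.
r = 1 - 2/(kappa + 1) = 1 - 2*mu/(L + mu) = (L - mu)/(L + mu) = 69/99 = 0.697


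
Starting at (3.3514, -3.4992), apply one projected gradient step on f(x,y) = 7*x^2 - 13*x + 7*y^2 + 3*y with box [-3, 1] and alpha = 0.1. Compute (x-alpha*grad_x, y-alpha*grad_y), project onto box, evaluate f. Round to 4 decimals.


Step 1: Compute gradient at (3.3514, -3.4992).
grad_x = 2*7*3.3514 - 13 = 33.9196
grad_y = 2*7*-3.4992 + 3 = -45.9888
Step 2: Gradient step.
x_raw = 3.3514 - 0.1*33.9196 = -0.0406
y_raw = -3.4992 - 0.1*-45.9888 = 1.0997
Step 3: Project onto [-3, 1].
x_proj = clip(-0.0406) = -0.0406
y_proj = clip(1.0997) = 1.0
Step 4: Evaluate f.
f(-0.0406, 1.0) = 10.5388


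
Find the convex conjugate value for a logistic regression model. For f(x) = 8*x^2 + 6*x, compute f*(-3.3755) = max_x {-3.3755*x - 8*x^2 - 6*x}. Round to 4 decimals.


f*(y) = sup_x {y*x - a*x^2 - b*x} = sup_x {(y-b)*x - a*x^2}
FOC: (y - b) - 2a*x = 0 => x* = (y - b)/(2a)
x* = (-3.3755 - 6)/(2*8) = -0.586
f*(-3.3755) = (y-b)^2/(4a) = (-3.3755 - 6)^2/(4*8)
= 87.9/32 = 2.7469


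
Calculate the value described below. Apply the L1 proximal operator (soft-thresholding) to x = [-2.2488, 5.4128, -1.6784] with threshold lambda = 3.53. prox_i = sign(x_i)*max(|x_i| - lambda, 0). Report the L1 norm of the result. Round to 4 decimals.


Soft-thresholding with lambda = 3.53:
prox(-2.2488) = sign(-2.2488)*max(|-2.2488| - 3.53, 0) = 0.0
prox(5.4128) = sign(5.4128)*max(|5.4128| - 3.53, 0) = 1.8828
prox(-1.6784) = sign(-1.6784)*max(|-1.6784| - 3.53, 0) = 0.0
prox(x) = [0.0, 1.8828, 0.0]
||prox(x)||_1 = 0.0 + 1.8828 + 0.0 = 1.8828


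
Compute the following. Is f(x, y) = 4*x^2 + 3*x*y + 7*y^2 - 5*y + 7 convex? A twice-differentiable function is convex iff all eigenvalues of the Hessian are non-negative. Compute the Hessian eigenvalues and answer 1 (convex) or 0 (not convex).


The Hessian of f(x,y) = 4*x^2 + 3*x*y + 7*y^2 - 5*y + 7 is:
H = [[8, 3], [3, 14]]
Trace = 8 + 14 = 22
Determinant = 8*14 - (3)^2 = 103
Discriminant = (22)^2 - 4*103 = 72.0
Eigenvalues: lambda_1 = 6.7574, lambda_2 = 15.2426
The function is convex.

1


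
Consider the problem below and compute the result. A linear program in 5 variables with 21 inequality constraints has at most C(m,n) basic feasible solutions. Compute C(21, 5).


Each vertex corresponds to some choice of n active constraints out of m, so the number of vertices is at most C(m, n) = m! / (n!(m-n)!).
m = 21, n = 5
Numerator: 21 * 20 * 19 * 18 * 17
Denominator: 5! = 120
C(21, 5) = 20349


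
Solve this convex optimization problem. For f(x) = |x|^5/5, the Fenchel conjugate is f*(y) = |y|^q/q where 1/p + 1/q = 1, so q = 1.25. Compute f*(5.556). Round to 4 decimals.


The conjugate exponent q satisfies 1/p + 1/q = 1.
p = 5, so q = 5/(5 - 1) = 1.25
|y|^q = 5.556^1.25 = 8.5301
f*(5.556) = 8.5301 / 1.25 = 6.8241


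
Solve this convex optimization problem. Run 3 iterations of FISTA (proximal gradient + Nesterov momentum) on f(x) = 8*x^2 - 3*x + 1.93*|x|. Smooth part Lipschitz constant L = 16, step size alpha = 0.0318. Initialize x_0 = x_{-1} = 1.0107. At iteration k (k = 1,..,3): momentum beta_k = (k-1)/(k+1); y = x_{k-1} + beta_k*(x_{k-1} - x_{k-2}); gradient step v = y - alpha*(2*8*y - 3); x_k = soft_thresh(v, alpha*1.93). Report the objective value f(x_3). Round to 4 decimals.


FISTA on f(x) = 8*x^2 - 3*x + 1.93*|x|
L = 16, alpha = 0.0318
Iteration 1: beta = 0.0, y = 1.0107 + 0.0*(1.0107 - 1.0107) = 1.0107
  grad(y) = 13.1712, v = y - alpha*grad = 0.5919
  prox(v) = soft_thresh(0.5919, 0.0614) = 0.5305
Iteration 2: beta = 0.3333, y = 0.5305 + 0.3333*(0.5305 - 1.0107) = 0.3704
  grad(y) = 2.9265, v = y - alpha*grad = 0.2773
  prox(v) = soft_thresh(0.2773, 0.0614) = 0.216
Iteration 3: beta = 0.5, y = 0.216 + 0.5*(0.216 - 0.5305) = 0.0587
  grad(y) = -2.0606, v = y - alpha*grad = 0.1242
  prox(v) = soft_thresh(0.1242, 0.0614) = 0.0629
f(x_3) = 8*0.0629^2 - 3*0.0629 + 1.93*|0.0629| = -0.0356


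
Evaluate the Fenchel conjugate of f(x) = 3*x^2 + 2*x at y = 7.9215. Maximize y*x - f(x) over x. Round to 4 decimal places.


f*(y) = sup_x {y*x - a*x^2 - b*x} = sup_x {(y-b)*x - a*x^2}
FOC: (y - b) - 2a*x = 0 => x* = (y - b)/(2a)
x* = (7.9215 - 2)/(2*3) = 0.9869
f*(7.9215) = (y-b)^2/(4a) = (7.9215 - 2)^2/(4*3)
= 35.0642/12 = 2.922


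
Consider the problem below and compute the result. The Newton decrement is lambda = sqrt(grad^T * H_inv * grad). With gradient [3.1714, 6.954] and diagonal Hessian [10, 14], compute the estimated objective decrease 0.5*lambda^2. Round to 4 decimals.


Step 1: H is diagonal, so H^(-1) * g = [0.3171, 0.4967].
Step 2: g^T H^(-1) g = sum_i g_i^2 / H_ii
  = (3.1714)^2/10 + (6.954)^2/14
  = 1.0058 + 3.4542 = 4.4599
Step 3: Objective decrease = 0.5 * g^T H^(-1) g = 2.23


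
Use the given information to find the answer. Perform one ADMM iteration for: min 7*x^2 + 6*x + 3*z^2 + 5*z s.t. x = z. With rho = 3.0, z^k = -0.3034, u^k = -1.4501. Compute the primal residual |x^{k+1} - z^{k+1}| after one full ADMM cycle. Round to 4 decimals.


ADMM iteration with rho = 3.0, z^k = -0.3034, u^k = -1.4501
Step 1: x-update.
Minimize 7*x^2 + 6*x + (3.0/2)*(x + 0.3034 - 1.4501)^2
FOC: (2*7 + 3.0)*x = -6 + 3.0*(-0.3034 + 1.4501)
x^{k+1} = -0.1506
Step 2: z-update.
Minimize 3*z^2 + 5*z + (3.0/2)*(-0.1506 - z - 1.4501)^2
FOC: (2*3 + 3.0)*z = -5 + 3.0*(-0.1506 - 1.4501)
z^{k+1} = -1.0891
Step 3: u-update.
u^{k+1} = -1.4501 - 0.1506 + 1.0891 = -0.5116
Step 4: Primal residual = |-0.1506 + 1.0891| = 0.9385


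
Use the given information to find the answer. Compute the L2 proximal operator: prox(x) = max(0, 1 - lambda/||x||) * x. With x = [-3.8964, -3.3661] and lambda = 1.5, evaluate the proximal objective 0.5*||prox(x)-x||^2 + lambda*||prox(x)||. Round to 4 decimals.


Step 1: Compute ||x||.
||x|| = 5.149
Step 2: Compute scaling factor.
scale = max(0, 1 - 1.5/5.149) = 0.7087
Step 3: prox(x) = [-2.7613, -2.3855]
||prox(x)|| = 3.649
Step 4: Proximal objective.
0.5*||prox-x||^2 = 1.125
lambda*||prox|| = 5.4735
Total = 6.5986


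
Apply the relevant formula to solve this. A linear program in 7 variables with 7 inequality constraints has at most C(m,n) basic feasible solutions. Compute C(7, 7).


Each vertex corresponds to some choice of n active constraints out of m, so the number of vertices is at most C(m, n) = m! / (n!(m-n)!).
m = 7, n = 7
Numerator: 7 * 6 * 5 * 4 * 3 * 2 * 1
Denominator: 7! = 5040
C(7, 7) = 1


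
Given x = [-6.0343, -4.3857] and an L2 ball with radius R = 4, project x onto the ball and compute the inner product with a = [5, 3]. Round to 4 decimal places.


Step 1: Compute ||x|| (intermediates to 6 decimals).
||x|| = sqrt((-6.0343)^2 + (-4.3857)^2) = 7.459701
Step 2: Project.
Since ||x|| > R, scale = R/||x|| = 4/7.459701 = 0.536215, proj(x) = scale * x
proj(x) = [-3.235682, -2.351678]
Step 3: Dot product.
a^T * proj(x) = 5*(-3.235682) + 3*(-2.351678) = -23.2334


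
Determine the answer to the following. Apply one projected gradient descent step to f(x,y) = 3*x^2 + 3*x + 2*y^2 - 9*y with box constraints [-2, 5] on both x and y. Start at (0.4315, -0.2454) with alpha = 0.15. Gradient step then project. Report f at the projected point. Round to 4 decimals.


Step 1: Compute gradient at (0.4315, -0.2454).
grad_x = 2*3*0.4315 + 3 = 5.589
grad_y = 2*2*-0.2454 - 9 = -9.9816
Step 2: Gradient step.
x_raw = 0.4315 - 0.15*5.589 = -0.4069
y_raw = -0.2454 - 0.15*-9.9816 = 1.2518
Step 3: Project onto [-2, 5].
x_proj = clip(-0.4069) = -0.4069
y_proj = clip(1.2518) = 1.2518
Step 4: Evaluate f.
f(-0.4069, 1.2518) = -8.8563


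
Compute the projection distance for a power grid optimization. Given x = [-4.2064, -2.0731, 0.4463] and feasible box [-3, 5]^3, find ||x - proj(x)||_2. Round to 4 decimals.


Project each component onto [-3, 5].
clip(-4.2064) = -3.0, clip(-2.0731) = -2.0731, clip(0.4463) = 0.4463
Projection = [-3.0, -2.0731, 0.4463]
Squared diffs: [1.4554, 0.0, 0.0]
Distance = sqrt(1.4554) = 1.2064


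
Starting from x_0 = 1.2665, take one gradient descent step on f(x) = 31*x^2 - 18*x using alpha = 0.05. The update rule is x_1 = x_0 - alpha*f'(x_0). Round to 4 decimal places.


We compute the gradient at x_0 and apply the update.
f'(x) = 62*x - 18
f'(1.2665) = 62*1.2665 - 18 = 60.523
x_1 = 1.2665 - 0.05*60.523 = -1.7597


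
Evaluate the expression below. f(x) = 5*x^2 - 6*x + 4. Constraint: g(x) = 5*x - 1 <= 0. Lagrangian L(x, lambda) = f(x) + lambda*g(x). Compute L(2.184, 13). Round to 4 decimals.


Step 1: Evaluate f(x).
f(2.184) = 5*2.184^2 - 6*2.184 + 4 = 14.7453
Step 2: Evaluate g(x).
g(2.184) = 5*2.184 - 1 = 9.92
Step 3: Compute Lagrangian.
L = 14.7453 + 13*9.92 = 143.7053


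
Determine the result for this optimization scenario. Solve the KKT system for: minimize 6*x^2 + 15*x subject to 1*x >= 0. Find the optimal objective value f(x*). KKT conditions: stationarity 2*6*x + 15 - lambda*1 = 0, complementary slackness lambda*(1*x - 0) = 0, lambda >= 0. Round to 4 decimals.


Step 1: Try lambda = 0 (constraint inactive).
x_unc = -15/(2*6) = -1.25
Check: 1*-1.25 = -1.25 < 0 -- violated!
Step 2: Constraint must be active: 1*x = 0
x* = 0/1 = 0.0
lambda = (2*6*0.0 + 15)/1 = 15.0
Step 3: Compute optimal value.
f(x*) = 6*0.0^2 + 15*0.0 = 0.0


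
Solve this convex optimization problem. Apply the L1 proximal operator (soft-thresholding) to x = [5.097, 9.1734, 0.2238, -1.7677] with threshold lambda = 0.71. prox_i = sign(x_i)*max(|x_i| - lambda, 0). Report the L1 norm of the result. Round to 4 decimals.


Soft-thresholding with lambda = 0.71:
prox(5.097) = sign(5.097)*max(|5.097| - 0.71, 0) = 4.387
prox(9.1734) = sign(9.1734)*max(|9.1734| - 0.71, 0) = 8.4634
prox(0.2238) = sign(0.2238)*max(|0.2238| - 0.71, 0) = 0.0
prox(-1.7677) = sign(-1.7677)*max(|-1.7677| - 0.71, 0) = -1.0577
prox(x) = [4.387, 8.4634, 0.0, -1.0577]
||prox(x)||_1 = 4.387 + 8.4634 + 0.0 + 1.0577 = 13.9081


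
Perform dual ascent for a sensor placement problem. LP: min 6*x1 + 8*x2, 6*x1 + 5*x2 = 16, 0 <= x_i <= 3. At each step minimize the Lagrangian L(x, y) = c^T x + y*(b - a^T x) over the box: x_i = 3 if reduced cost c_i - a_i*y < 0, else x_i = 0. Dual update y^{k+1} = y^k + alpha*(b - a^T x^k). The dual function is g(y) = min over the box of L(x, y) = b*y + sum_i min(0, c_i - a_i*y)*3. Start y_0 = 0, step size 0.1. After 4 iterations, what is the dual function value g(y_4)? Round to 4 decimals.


Dual ascent for LP: min 6*x1 + 8*x2, 6*x1 + 5*x2 = 16, 0 <= x_i <= 3
Step 1: y^k = 0.0, reduced costs: (6.0, 8.0)
  x^k = (0.0, 0.0), subgradient = b - a^T x = 16.0
  y^{k+1} = 0.0 + 0.1*16.0 = 1.6
Step 2: y^k = 1.6, reduced costs: (-3.6, 0.0)
  x^k = (3.0, 0.0), subgradient = b - a^T x = -2.0
  y^{k+1} = 1.6 + 0.1*-2.0 = 1.4
Step 3: y^k = 1.4, reduced costs: (-2.4, 1.0)
  x^k = (3.0, 0.0), subgradient = b - a^T x = -2.0
  y^{k+1} = 1.4 + 0.1*-2.0 = 1.2
Step 4: y^k = 1.2, reduced costs: (-1.2, 2.0)
  x^k = (3.0, 0.0), subgradient = b - a^T x = -2.0
  y^{k+1} = 1.2 + 0.1*-2.0 = 1.0
Dual objective at y_4 = 1.0: reduced costs (0.0, 3.0), box minimizer x = (0.0, 0.0)
g(y_4) = b*y + (c1 - a1*y)*x1 + (c2 - a2*y)*x2 = 16*1.0 + 0.0*0.0 + 3.0*0.0 = 16.0 + 0.0 + 0.0 = 16.0


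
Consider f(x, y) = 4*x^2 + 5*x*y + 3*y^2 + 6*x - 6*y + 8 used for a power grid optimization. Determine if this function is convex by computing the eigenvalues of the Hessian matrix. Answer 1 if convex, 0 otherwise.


The Hessian of f(x,y) = 4*x^2 + 5*x*y + 3*y^2 + 6*x - 6*y + 8 is:
H = [[8, 5], [5, 6]]
Trace = 8 + 6 = 14
Determinant = 8*6 - (5)^2 = 23
Discriminant = (14)^2 - 4*23 = 104.0
Eigenvalues: lambda_1 = 1.901, lambda_2 = 12.099
The function is convex.

1


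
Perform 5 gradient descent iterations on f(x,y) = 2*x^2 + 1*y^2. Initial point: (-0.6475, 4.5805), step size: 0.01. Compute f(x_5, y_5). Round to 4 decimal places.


Gradient descent on f(x,y) = 2*x^2 + 1*y^2.
Starting point: (-0.6475, 4.5805), alpha = 0.01
Step 1: grad_x = 2*2*-0.6475 = -2.59, grad_y = 2*1*4.5805 = 9.161
  x_1 = -0.6475 - 0.01*-2.59 = -0.6216
  y_1 = 4.5805 - 0.01*9.161 = 4.4889
Step 2: grad_x = 2*2*-0.6216 = -2.4864, grad_y = 2*1*4.4889 = 8.9778
  x_2 = -0.6216 - 0.01*-2.4864 = -0.5967
  y_2 = 4.4889 - 0.01*8.9778 = 4.3991
Step 3: grad_x = 2*2*-0.5967 = -2.3869, grad_y = 2*1*4.3991 = 8.7982
  x_3 = -0.5967 - 0.01*-2.3869 = -0.5729
  y_3 = 4.3991 - 0.01*8.7982 = 4.3111
Step 4: grad_x = 2*2*-0.5729 = -2.2915, grad_y = 2*1*4.3111 = 8.6223
  x_4 = -0.5729 - 0.01*-2.2915 = -0.55
  y_4 = 4.3111 - 0.01*8.6223 = 4.2249
Step 5: grad_x = 2*2*-0.55 = -2.1998, grad_y = 2*1*4.2249 = 8.4498
  x_5 = -0.55 - 0.01*-2.1998 = -0.528
  y_5 = 4.2249 - 0.01*8.4498 = 4.1404
f(-0.528, 4.1404) = 2*(-0.528)^2 + 1*4.1404^2 = 17.7005


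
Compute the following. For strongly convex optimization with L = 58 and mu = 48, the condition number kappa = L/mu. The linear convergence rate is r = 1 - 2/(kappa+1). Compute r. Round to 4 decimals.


Step 1: Compute the condition number.
kappa = L/mu = 58/48 = 1.2083
Step 2: Compute the convergence rate.
r = 1 - 2/(kappa + 1) = 1 - 2*mu/(L + mu) = (L - mu)/(L + mu) = 10/106 = 0.0943


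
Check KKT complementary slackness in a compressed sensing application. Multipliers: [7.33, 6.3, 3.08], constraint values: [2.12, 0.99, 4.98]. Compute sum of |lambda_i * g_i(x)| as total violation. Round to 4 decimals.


KKT complementary slackness check:
lambda_1 * g_1 = 7.33 * 2.12 = 15.5396
lambda_2 * g_2 = 6.3 * 0.99 = 6.237
lambda_3 * g_3 = 3.08 * 4.98 = 15.3384
Total violation = 15.5396 + 6.237 + 15.3384 = 37.115


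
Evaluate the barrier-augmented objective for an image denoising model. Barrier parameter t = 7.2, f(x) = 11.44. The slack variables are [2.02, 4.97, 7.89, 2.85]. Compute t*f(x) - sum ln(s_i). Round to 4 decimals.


Step 1: Compute log-barrier.
ln values: [0.7031, 1.6034, 2.0656, 1.0473]
phi = -(0.7031 + 1.6034 + 2.0656 + 1.0473) = -5.4194
Step 2: Compute augmented objective.
t*f(x) = 7.2*11.44 = 82.368
Total = 82.368 - 5.4194 = 76.9486


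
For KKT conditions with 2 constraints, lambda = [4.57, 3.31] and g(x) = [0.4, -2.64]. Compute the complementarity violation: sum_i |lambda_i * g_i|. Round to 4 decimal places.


KKT complementary slackness check:
lambda_1 * g_1 = 4.57 * 0.4 = 1.828
lambda_2 * g_2 = 3.31 * -2.64 = -8.7384
Total violation = 1.828 + 8.7384 = 10.5664


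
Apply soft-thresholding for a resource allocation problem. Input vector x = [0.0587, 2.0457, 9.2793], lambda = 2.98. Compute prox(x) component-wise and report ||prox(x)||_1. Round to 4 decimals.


Soft-thresholding with lambda = 2.98:
prox(0.0587) = sign(0.0587)*max(|0.0587| - 2.98, 0) = 0.0
prox(2.0457) = sign(2.0457)*max(|2.0457| - 2.98, 0) = 0.0
prox(9.2793) = sign(9.2793)*max(|9.2793| - 2.98, 0) = 6.2993
prox(x) = [0.0, 0.0, 6.2993]
||prox(x)||_1 = 0.0 + 0.0 + 6.2993 = 6.2993


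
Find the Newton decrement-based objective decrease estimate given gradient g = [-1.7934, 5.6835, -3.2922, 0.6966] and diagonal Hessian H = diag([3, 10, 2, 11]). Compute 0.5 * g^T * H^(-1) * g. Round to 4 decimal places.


Step 1: H is diagonal, so H^(-1) * g = [-0.5978, 0.5684, -1.6461, 0.0633].
Step 2: g^T H^(-1) g = sum_i g_i^2 / H_ii
  = (-1.7934)^2/3 + (5.6835)^2/10 + (-3.2922)^2/2 + (0.6966)^2/11
  = 1.0721 + 3.2302 + 5.4193 + 0.0441 = 9.7657
Step 3: Objective decrease = 0.5 * g^T H^(-1) g = 4.8829


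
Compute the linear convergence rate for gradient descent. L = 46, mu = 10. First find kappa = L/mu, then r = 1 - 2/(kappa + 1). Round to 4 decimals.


Step 1: Compute the condition number.
kappa = L/mu = 46/10 = 4.6
Step 2: Compute the convergence rate.
r = 1 - 2/(kappa + 1) = 1 - 2*mu/(L + mu) = (L - mu)/(L + mu) = 36/56 = 0.6429


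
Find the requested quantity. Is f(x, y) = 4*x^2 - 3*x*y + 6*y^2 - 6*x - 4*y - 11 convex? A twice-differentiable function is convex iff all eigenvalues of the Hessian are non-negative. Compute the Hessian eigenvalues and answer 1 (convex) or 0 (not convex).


The Hessian of f(x,y) = 4*x^2 - 3*x*y + 6*y^2 - 6*x - 4*y - 11 is:
H = [[8, -3], [-3, 12]]
Trace = 8 + 12 = 20
Determinant = 8*12 - (-3)^2 = 87
Discriminant = (20)^2 - 4*87 = 52.0
Eigenvalues: lambda_1 = 6.3944, lambda_2 = 13.6056
The function is convex.

1


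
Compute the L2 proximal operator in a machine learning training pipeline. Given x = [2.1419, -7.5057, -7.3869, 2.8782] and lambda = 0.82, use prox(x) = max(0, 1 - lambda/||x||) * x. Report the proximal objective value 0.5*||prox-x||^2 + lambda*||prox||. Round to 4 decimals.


Step 1: Compute ||x||.
||x|| = 11.1254
Step 2: Compute scaling factor.
scale = max(0, 1 - 0.82/11.1254) = 0.9263
Step 3: prox(x) = [1.984, -6.9525, -6.8424, 2.6661]
||prox(x)|| = 10.3054
Step 4: Proximal objective.
0.5*||prox-x||^2 = 0.3362
lambda*||prox|| = 8.4504
Total = 8.7866


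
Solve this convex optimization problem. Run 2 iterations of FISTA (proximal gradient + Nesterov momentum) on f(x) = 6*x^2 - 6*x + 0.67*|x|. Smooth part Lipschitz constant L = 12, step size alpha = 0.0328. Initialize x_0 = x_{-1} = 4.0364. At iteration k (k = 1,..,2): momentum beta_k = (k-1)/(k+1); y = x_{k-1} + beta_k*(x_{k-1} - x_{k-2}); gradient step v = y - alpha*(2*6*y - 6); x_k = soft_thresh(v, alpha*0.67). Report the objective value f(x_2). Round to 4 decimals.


FISTA on f(x) = 6*x^2 - 6*x + 0.67*|x|
L = 12, alpha = 0.0328
Iteration 1: beta = 0.0, y = 4.0364 + 0.0*(4.0364 - 4.0364) = 4.0364
  grad(y) = 42.4368, v = y - alpha*grad = 2.6445
  prox(v) = soft_thresh(2.6445, 0.022) = 2.6225
Iteration 2: beta = 0.3333, y = 2.6225 + 0.3333*(2.6225 - 4.0364) = 2.1512
  grad(y) = 19.8144, v = y - alpha*grad = 1.5013
  prox(v) = soft_thresh(1.5013, 0.022) = 1.4793
f(x_2) = 6*1.4793^2 - 6*1.4793 + 0.67*|1.4793| = 5.2454


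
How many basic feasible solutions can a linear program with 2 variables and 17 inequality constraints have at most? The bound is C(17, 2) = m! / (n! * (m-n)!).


Each vertex corresponds to some choice of n active constraints out of m, so the number of vertices is at most C(m, n) = m! / (n!(m-n)!).
m = 17, n = 2
Numerator: 17 * 16
Denominator: 2! = 2
C(17, 2) = 136


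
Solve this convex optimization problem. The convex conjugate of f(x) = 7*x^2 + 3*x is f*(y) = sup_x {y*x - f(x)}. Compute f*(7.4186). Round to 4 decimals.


f*(y) = sup_x {y*x - a*x^2 - b*x} = sup_x {(y-b)*x - a*x^2}
FOC: (y - b) - 2a*x = 0 => x* = (y - b)/(2a)
x* = (7.4186 - 3)/(2*7) = 0.3156
f*(7.4186) = (y-b)^2/(4a) = (7.4186 - 3)^2/(4*7)
= 19.524/28 = 0.6973


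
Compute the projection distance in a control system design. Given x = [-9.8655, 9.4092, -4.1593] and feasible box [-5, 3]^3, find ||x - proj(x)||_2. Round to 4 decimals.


Project each component onto [-5, 3].
clip(-9.8655) = -5.0, clip(9.4092) = 3.0, clip(-4.1593) = -4.1593
Projection = [-5.0, 3.0, -4.1593]
Squared diffs: [23.6731, 41.0778, 0.0]
Distance = sqrt(64.7509) = 8.0468


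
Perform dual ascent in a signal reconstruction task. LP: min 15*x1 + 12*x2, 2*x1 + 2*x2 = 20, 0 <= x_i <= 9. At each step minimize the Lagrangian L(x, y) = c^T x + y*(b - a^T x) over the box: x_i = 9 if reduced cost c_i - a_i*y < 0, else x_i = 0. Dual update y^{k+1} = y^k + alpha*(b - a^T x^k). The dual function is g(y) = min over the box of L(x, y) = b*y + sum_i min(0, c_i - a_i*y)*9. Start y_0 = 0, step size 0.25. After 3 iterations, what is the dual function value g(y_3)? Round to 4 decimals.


Dual ascent for LP: min 15*x1 + 12*x2, 2*x1 + 2*x2 = 20, 0 <= x_i <= 9
Step 1: y^k = 0.0, reduced costs: (15.0, 12.0)
  x^k = (0.0, 0.0), subgradient = b - a^T x = 20.0
  y^{k+1} = 0.0 + 0.25*20.0 = 5.0
Step 2: y^k = 5.0, reduced costs: (5.0, 2.0)
  x^k = (0.0, 0.0), subgradient = b - a^T x = 20.0
  y^{k+1} = 5.0 + 0.25*20.0 = 10.0
Step 3: y^k = 10.0, reduced costs: (-5.0, -8.0)
  x^k = (9.0, 9.0), subgradient = b - a^T x = -16.0
  y^{k+1} = 10.0 + 0.25*-16.0 = 6.0
Dual objective at y_3 = 6.0: reduced costs (3.0, 0.0), box minimizer x = (0.0, 0.0)
g(y_3) = b*y + (c1 - a1*y)*x1 + (c2 - a2*y)*x2 = 20*6.0 + 3.0*0.0 + 0.0*0.0 = 120.0 + 0.0 + 0.0 = 120.0


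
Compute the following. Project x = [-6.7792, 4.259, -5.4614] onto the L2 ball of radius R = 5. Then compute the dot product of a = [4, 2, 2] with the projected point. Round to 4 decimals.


Step 1: Compute ||x|| (intermediates to 6 decimals).
||x|| = sqrt((-6.7792)^2 + 4.259^2 + (-5.4614)^2) = 9.691415
Step 2: Project.
Since ||x|| > R, scale = R/||x|| = 5/9.691415 = 0.515921, proj(x) = scale * x
proj(x) = [-3.497532, 2.197308, -2.817651]
Step 3: Dot product.
a^T * proj(x) = 4*(-3.497532) + 2*2.197308 + 2*(-2.817651) = -15.2308


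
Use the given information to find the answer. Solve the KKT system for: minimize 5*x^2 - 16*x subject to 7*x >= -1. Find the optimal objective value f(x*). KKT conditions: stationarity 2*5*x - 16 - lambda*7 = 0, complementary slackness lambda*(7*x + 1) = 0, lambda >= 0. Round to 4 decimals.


Step 1: Try lambda = 0 (constraint inactive).
Stationarity: 2*5*x - 16 = 0
x* = 16/(2*5) = 1.6
Check constraint: 7*1.6 = 11.2 >= -1 -- satisfied.
Step 2: Compute optimal value.
f(x*) = 5*1.6^2 - 16*1.6 = -12.8


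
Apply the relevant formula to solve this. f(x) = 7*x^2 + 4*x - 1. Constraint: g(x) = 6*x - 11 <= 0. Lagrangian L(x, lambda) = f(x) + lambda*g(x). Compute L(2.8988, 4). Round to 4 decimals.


Step 1: Evaluate f(x).
f(2.8988) = 7*2.8988^2 + 4*2.8988 - 1 = 69.4165
Step 2: Evaluate g(x).
g(2.8988) = 6*2.8988 - 11 = 6.3928
Step 3: Compute Lagrangian.
L = 69.4165 + 4*6.3928 = 94.9877


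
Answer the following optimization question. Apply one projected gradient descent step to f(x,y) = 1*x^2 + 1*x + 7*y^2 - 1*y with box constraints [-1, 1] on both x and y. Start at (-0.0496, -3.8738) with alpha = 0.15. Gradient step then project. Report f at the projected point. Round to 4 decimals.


Step 1: Compute gradient at (-0.0496, -3.8738).
grad_x = 2*1*-0.0496 + 1 = 0.9008
grad_y = 2*7*-3.8738 - 1 = -55.2332
Step 2: Gradient step.
x_raw = -0.0496 - 0.15*0.9008 = -0.1847
y_raw = -3.8738 - 0.15*-55.2332 = 4.4112
Step 3: Project onto [-1, 1].
x_proj = clip(-0.1847) = -0.1847
y_proj = clip(4.4112) = 1.0
Step 4: Evaluate f.
f(-0.1847, 1.0) = 5.8494


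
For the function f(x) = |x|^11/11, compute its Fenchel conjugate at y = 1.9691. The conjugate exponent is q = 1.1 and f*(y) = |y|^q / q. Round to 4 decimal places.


The conjugate exponent q satisfies 1/p + 1/q = 1.
p = 11, so q = 11/(11 - 1) = 1.1
|y|^q = 1.9691^1.1 = 2.1071
f*(1.9691) = 2.1071 / 1.1 = 1.9156


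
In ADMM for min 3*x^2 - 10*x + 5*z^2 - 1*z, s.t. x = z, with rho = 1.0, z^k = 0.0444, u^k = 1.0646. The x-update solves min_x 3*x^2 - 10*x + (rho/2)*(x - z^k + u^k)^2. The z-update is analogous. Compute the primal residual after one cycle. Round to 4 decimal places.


ADMM iteration with rho = 1.0, z^k = 0.0444, u^k = 1.0646
Step 1: x-update.
Minimize 3*x^2 - 10*x + (1.0/2)*(x - 0.0444 + 1.0646)^2
FOC: (2*3 + 1.0)*x = 10 + 1.0*(0.0444 - 1.0646)
x^{k+1} = 1.2828
Step 2: z-update.
Minimize 5*z^2 - 1*z + (1.0/2)*(1.2828 - z + 1.0646)^2
FOC: (2*5 + 1.0)*z = 1 + 1.0*(1.2828 + 1.0646)
z^{k+1} = 0.3043
Step 3: u-update.
u^{k+1} = 1.0646 + 1.2828 - 0.3043 = 2.0431
Step 4: Primal residual = |1.2828 - 0.3043| = 0.9785


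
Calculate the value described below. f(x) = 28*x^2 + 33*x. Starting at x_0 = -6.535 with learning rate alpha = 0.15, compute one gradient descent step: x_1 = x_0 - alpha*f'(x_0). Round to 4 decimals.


We compute the gradient at x_0 and apply the update.
f'(x) = 56*x + 33
f'(-6.535) = 56*-6.535 + 33 = -332.96
x_1 = -6.535 - 0.15*-332.96 = 43.409


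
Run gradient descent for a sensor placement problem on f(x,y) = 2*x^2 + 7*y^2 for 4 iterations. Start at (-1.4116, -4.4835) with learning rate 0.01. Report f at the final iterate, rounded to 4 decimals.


Gradient descent on f(x,y) = 2*x^2 + 7*y^2.
Starting point: (-1.4116, -4.4835), alpha = 0.01
Step 1: grad_x = 2*2*-1.4116 = -5.6464, grad_y = 2*7*-4.4835 = -62.769
  x_1 = -1.4116 - 0.01*-5.6464 = -1.3551
  y_1 = -4.4835 - 0.01*-62.769 = -3.8558
Step 2: grad_x = 2*2*-1.3551 = -5.4205, grad_y = 2*7*-3.8558 = -53.9813
  x_2 = -1.3551 - 0.01*-5.4205 = -1.3009
  y_2 = -3.8558 - 0.01*-53.9813 = -3.316
Step 3: grad_x = 2*2*-1.3009 = -5.2037, grad_y = 2*7*-3.316 = -46.424
  x_3 = -1.3009 - 0.01*-5.2037 = -1.2489
  y_3 = -3.316 - 0.01*-46.424 = -2.8518
Step 4: grad_x = 2*2*-1.2489 = -4.9956, grad_y = 2*7*-2.8518 = -39.9246
  x_4 = -1.2489 - 0.01*-4.9956 = -1.1989
  y_4 = -2.8518 - 0.01*-39.9246 = -2.4525
f(-1.1989, -2.4525) = 2*(-1.1989)^2 + 7*(-2.4525)^2 = 44.9786


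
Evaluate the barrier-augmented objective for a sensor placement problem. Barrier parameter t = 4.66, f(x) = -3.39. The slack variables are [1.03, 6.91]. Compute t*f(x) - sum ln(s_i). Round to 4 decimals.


Step 1: Compute log-barrier.
ln values: [0.0296, 1.933]
phi = -(0.0296 + 1.933) = -1.9625
Step 2: Compute augmented objective.
t*f(x) = 4.66*-3.39 = -15.7974
Total = -15.7974 - 1.9625 = -17.7599


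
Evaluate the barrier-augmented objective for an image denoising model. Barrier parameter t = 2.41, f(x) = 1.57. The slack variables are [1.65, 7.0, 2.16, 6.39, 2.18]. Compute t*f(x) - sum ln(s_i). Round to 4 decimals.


Step 1: Compute log-barrier.
ln values: [0.5008, 1.9459, 0.7701, 1.8547, 0.7793]
phi = -(0.5008 + 1.9459 + 0.7701 + 1.8547 + 0.7793) = -5.8509
Step 2: Compute augmented objective.
t*f(x) = 2.41*1.57 = 3.7837
Total = 3.7837 - 5.8509 = -2.0672


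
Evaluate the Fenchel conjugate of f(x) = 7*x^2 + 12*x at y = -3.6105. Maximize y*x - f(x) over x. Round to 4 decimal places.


f*(y) = sup_x {y*x - a*x^2 - b*x} = sup_x {(y-b)*x - a*x^2}
FOC: (y - b) - 2a*x = 0 => x* = (y - b)/(2a)
x* = (-3.6105 - 12)/(2*7) = -1.115
f*(-3.6105) = (y-b)^2/(4a) = (-3.6105 - 12)^2/(4*7)
= 243.6877/28 = 8.7031


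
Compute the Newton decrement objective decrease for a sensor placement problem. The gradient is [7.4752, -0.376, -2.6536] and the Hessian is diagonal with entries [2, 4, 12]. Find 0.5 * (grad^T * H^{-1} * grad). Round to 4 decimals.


Step 1: H is diagonal, so H^(-1) * g = [3.7376, -0.094, -0.2211].
Step 2: g^T H^(-1) g = sum_i g_i^2 / H_ii
  = (7.4752)^2/2 + (-0.376)^2/4 + (-2.6536)^2/12
  = 27.9393 + 0.0353 + 0.5868 = 28.5615
Step 3: Objective decrease = 0.5 * g^T H^(-1) g = 14.2807


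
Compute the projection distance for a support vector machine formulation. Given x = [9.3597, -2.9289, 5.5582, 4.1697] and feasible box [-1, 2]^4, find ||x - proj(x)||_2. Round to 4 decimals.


Project each component onto [-1, 2].
clip(9.3597) = 2.0, clip(-2.9289) = -1.0, clip(5.5582) = 2.0, clip(4.1697) = 2.0
Projection = [2.0, -1.0, 2.0, 2.0]
Squared diffs: [54.1652, 3.7207, 12.6608, 4.7076]
Distance = sqrt(75.2543) = 8.6749


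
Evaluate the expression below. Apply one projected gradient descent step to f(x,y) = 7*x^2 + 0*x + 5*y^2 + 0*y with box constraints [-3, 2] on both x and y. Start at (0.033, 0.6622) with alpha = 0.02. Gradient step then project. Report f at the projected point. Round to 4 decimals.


Step 1: Compute gradient at (0.033, 0.6622).
grad_x = 2*7*0.033 + 0 = 0.462
grad_y = 2*5*0.6622 + 0 = 6.622
Step 2: Gradient step.
x_raw = 0.033 - 0.02*0.462 = 0.0238
y_raw = 0.6622 - 0.02*6.622 = 0.5298
Step 3: Project onto [-3, 2].
x_proj = clip(0.0238) = 0.0238
y_proj = clip(0.5298) = 0.5298
Step 4: Evaluate f.
f(0.0238, 0.5298) = 1.4072


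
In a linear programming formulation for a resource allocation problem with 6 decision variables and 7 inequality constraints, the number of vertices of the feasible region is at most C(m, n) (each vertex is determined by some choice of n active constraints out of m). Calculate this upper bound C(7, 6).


Each vertex corresponds to some choice of n active constraints out of m, so the number of vertices is at most C(m, n) = m! / (n!(m-n)!).
m = 7, n = 6
Numerator: 7 * 6 * 5 * 4 * 3 * 2
Denominator: 6! = 720
C(7, 6) = 7


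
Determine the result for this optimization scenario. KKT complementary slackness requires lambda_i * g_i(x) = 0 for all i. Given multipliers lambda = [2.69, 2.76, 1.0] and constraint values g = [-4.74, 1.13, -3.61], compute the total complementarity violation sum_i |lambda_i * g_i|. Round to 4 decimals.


KKT complementary slackness check:
lambda_1 * g_1 = 2.69 * -4.74 = -12.7506
lambda_2 * g_2 = 2.76 * 1.13 = 3.1188
lambda_3 * g_3 = 1.0 * -3.61 = -3.61
Total violation = 12.7506 + 3.1188 + 3.61 = 19.4794


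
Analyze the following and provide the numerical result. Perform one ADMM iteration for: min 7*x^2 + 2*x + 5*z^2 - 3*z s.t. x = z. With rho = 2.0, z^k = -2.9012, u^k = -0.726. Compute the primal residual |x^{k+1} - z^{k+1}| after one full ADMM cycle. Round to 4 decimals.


ADMM iteration with rho = 2.0, z^k = -2.9012, u^k = -0.726
Step 1: x-update.
Minimize 7*x^2 + 2*x + (2.0/2)*(x + 2.9012 - 0.726)^2
FOC: (2*7 + 2.0)*x = -2 + 2.0*(-2.9012 + 0.726)
x^{k+1} = -0.3969
Step 2: z-update.
Minimize 5*z^2 - 3*z + (2.0/2)*(-0.3969 - z - 0.726)^2
FOC: (2*5 + 2.0)*z = 3 + 2.0*(-0.3969 - 0.726)
z^{k+1} = 0.0629
Step 3: u-update.
u^{k+1} = -0.726 - 0.3969 - 0.0629 = -1.1858
Step 4: Primal residual = |-0.3969 - 0.0629| = 0.4598
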